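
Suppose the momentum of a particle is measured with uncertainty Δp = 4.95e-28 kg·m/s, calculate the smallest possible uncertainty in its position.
106.522 nm

Using the Heisenberg uncertainty principle:
ΔxΔp ≥ ℏ/2

The minimum uncertainty in position is:
Δx_min = ℏ/(2Δp)
Δx_min = (1.055e-34 J·s) / (2 × 4.950e-28 kg·m/s)
Δx_min = 1.065e-07 m = 106.522 nm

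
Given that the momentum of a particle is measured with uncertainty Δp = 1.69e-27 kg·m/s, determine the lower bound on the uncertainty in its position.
31.200 nm

Using the Heisenberg uncertainty principle:
ΔxΔp ≥ ℏ/2

The minimum uncertainty in position is:
Δx_min = ℏ/(2Δp)
Δx_min = (1.055e-34 J·s) / (2 × 1.690e-27 kg·m/s)
Δx_min = 3.120e-08 m = 31.200 nm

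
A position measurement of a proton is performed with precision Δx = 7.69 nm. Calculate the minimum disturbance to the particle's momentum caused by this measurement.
6.857 × 10^-27 kg·m/s

The uncertainty principle implies that measuring position disturbs momentum:
ΔxΔp ≥ ℏ/2

When we measure position with precision Δx, we necessarily introduce a momentum uncertainty:
Δp ≥ ℏ/(2Δx)
Δp_min = (1.055e-34 J·s) / (2 × 7.690e-09 m)
Δp_min = 6.857e-27 kg·m/s

The more precisely we measure position, the greater the momentum disturbance.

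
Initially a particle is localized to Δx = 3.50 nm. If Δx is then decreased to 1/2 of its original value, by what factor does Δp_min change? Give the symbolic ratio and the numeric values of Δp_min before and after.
Original Δp_min = 1.507 × 10^-26 kg·m/s; new Δp'_min = 3.013 × 10^-26 kg·m/s; ratio Δp'_min/Δp_min = 2.

From the uncertainty principle ΔxΔp ≥ ℏ/2, the minimum momentum uncertainty is Δp_min = ℏ/(2Δx).

Original (Δx = 3.50 nm = 3.500e-09 m):
Δp_min = (1.055e-34 J·s)/(2 × 3.500e-09 m) = 1.507e-26 kg·m/s

When Δx → (1/2)Δx:
Δp'_min = ℏ/(2 × (1/2)Δx) = 2 × ℏ/(2Δx) = 2 × Δp_min
Δp'_min = 2 × 1.507e-26 kg·m/s = 3.013e-26 kg·m/s

Since Δp_min ∝ 1/Δx, when Δx is decreased to 1/2 of its original value, Δp_min increases to 2 times its original value.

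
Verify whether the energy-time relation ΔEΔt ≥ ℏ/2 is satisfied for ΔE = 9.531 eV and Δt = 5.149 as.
No, it violates the uncertainty relation.

Calculate the product ΔEΔt:
ΔE = 9.531 eV = 1.527e-18 J
ΔEΔt = (1.527e-18 J) × (5.149e-18 s)
ΔEΔt = 7.863e-36 J·s

Compare to the minimum allowed value ℏ/2:
ℏ/2 = 5.273e-35 J·s

Since ΔEΔt = 7.863e-36 J·s < 5.273e-35 J·s = ℏ/2,
this violates the uncertainty relation.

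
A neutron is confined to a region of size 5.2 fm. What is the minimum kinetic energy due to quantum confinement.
191.580 keV

Using the uncertainty principle:

1. Position uncertainty: Δx ≈ 5.200e-15 m
2. Minimum momentum uncertainty: Δp = ℏ/(2Δx) = 1.014e-20 kg·m/s
3. Minimum kinetic energy:
   KE = (Δp)²/(2m) = (1.014e-20)²/(2 × 1.675e-27 kg)
   KE = 3.069e-14 J = 191.580 keV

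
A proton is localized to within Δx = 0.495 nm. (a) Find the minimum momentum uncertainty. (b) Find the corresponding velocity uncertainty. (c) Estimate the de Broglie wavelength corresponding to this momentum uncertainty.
(a) Δp_min = 1.065 × 10^-25 kg·m/s
(b) Δv_min = 63.686 m/s
(c) λ_dB = 6.220 nm

Step-by-step:

(a) From the uncertainty principle:
Δp_min = ℏ/(2Δx) = (1.055e-34 J·s)/(2 × 4.950e-10 m) = 1.065e-25 kg·m/s

(b) The velocity uncertainty:
Δv = Δp/m = (1.065e-25 kg·m/s)/(1.673e-27 kg) = 6.369e+01 m/s = 63.686 m/s

(c) The de Broglie wavelength for this momentum:
λ = h/p = (6.626e-34 J·s)/(1.065e-25 kg·m/s) = 6.220e-09 m = 6.220 nm

Note: The de Broglie wavelength is comparable to the localization size, as expected from wave-particle duality.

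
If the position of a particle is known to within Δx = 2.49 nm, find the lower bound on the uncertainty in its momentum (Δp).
2.118 × 10^-26 kg·m/s

Using the Heisenberg uncertainty principle:
ΔxΔp ≥ ℏ/2

The minimum uncertainty in momentum is:
Δp_min = ℏ/(2Δx)
Δp_min = (1.055e-34 J·s) / (2 × 2.490e-09 m)
Δp_min = 2.118e-26 kg·m/s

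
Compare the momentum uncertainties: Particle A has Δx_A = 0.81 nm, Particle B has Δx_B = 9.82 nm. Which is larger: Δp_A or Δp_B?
Particle A has the larger minimum momentum uncertainty, by a factor of 12.12.

For each particle, the minimum momentum uncertainty is Δp_min = ℏ/(2Δx):

Particle A: Δp_A = ℏ/(2×8.100e-10 m) = 6.510e-26 kg·m/s
Particle B: Δp_B = ℏ/(2×9.820e-09 m) = 5.370e-27 kg·m/s

Ratio: Δp_A/Δp_B = 12.12

Since Δp_min ∝ 1/Δx, the particle with smaller position uncertainty (A) has larger momentum uncertainty.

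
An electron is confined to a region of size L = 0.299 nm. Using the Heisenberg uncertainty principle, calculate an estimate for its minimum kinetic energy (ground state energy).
106.542 meV

Using the uncertainty principle to estimate ground state energy:

1. The position uncertainty is approximately the confinement size:
   Δx ≈ L = 2.990e-10 m

2. From ΔxΔp ≥ ℏ/2, the minimum momentum uncertainty is:
   Δp ≈ ℏ/(2L) = 1.763e-25 kg·m/s

3. The kinetic energy is approximately:
   KE ≈ (Δp)²/(2m) = (1.763e-25)²/(2 × 9.109e-31 kg)
   KE ≈ 1.707e-20 J = 106.542 meV

This is an order-of-magnitude estimate of the ground state energy.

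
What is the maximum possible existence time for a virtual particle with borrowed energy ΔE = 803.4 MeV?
4.096 × 10^-25 s

Using the energy-time uncertainty principle:
ΔEΔt ≥ ℏ/2

For a virtual particle borrowing energy ΔE, the maximum lifetime is:
Δt_max = ℏ/(2ΔE)

Converting energy:
ΔE = 803.4 MeV = 1.287e-10 J

Δt_max = (1.055e-34 J·s) / (2 × 1.287e-10 J)
Δt_max = 4.096e-25 s = 4.096 × 10^-25 s

Virtual particles with higher borrowed energy exist for shorter times.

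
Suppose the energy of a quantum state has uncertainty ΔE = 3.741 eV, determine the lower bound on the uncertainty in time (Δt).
87.973 as

Using the energy-time uncertainty principle:
ΔEΔt ≥ ℏ/2

The minimum uncertainty in time is:
Δt_min = ℏ/(2ΔE)
Δt_min = (1.055e-34 J·s) / (2 × 5.994e-19 J)
Δt_min = 8.797e-17 s = 87.973 as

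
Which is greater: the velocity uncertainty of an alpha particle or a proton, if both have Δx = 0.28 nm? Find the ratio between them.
The proton has the larger minimum velocity uncertainty, by a ratio of 4.0.

For both particles, Δp_min = ℏ/(2Δx) = 1.883e-25 kg·m/s (same for both).

The velocity uncertainty is Δv = Δp/m:
- alpha particle: Δv = 1.883e-25 / 6.645e-27 = 2.834e+01 m/s = 28.341 m/s
- proton: Δv = 1.883e-25 / 1.673e-27 = 1.126e+02 m/s = 112.588 m/s

Ratio: 1.126e+02 / 2.834e+01 = 4.0

The lighter particle has larger velocity uncertainty because Δv ∝ 1/m.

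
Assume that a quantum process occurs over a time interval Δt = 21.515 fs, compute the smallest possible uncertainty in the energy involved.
15.297 meV

Using the energy-time uncertainty principle:
ΔEΔt ≥ ℏ/2

The minimum uncertainty in energy is:
ΔE_min = ℏ/(2Δt)
ΔE_min = (1.055e-34 J·s) / (2 × 2.152e-14 s)
ΔE_min = 2.451e-21 J = 15.297 meV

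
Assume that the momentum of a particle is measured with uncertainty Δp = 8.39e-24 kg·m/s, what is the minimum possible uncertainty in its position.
6.285 pm

Using the Heisenberg uncertainty principle:
ΔxΔp ≥ ℏ/2

The minimum uncertainty in position is:
Δx_min = ℏ/(2Δp)
Δx_min = (1.055e-34 J·s) / (2 × 8.390e-24 kg·m/s)
Δx_min = 6.285e-12 m = 6.285 pm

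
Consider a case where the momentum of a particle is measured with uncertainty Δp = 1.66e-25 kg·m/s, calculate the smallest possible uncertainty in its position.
317.642 pm

Using the Heisenberg uncertainty principle:
ΔxΔp ≥ ℏ/2

The minimum uncertainty in position is:
Δx_min = ℏ/(2Δp)
Δx_min = (1.055e-34 J·s) / (2 × 1.660e-25 kg·m/s)
Δx_min = 3.176e-10 m = 317.642 pm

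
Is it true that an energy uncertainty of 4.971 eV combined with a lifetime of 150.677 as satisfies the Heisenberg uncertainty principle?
Yes, it satisfies the uncertainty relation.

Calculate the product ΔEΔt:
ΔE = 4.971 eV = 7.964e-19 J
ΔEΔt = (7.964e-19 J) × (1.507e-16 s)
ΔEΔt = 1.200e-34 J·s

Compare to the minimum allowed value ℏ/2:
ℏ/2 = 5.273e-35 J·s

Since ΔEΔt = 1.200e-34 J·s ≥ 5.273e-35 J·s = ℏ/2,
this satisfies the uncertainty relation.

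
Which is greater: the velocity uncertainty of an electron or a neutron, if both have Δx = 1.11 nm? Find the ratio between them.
The electron has the larger minimum velocity uncertainty, by a ratio of 1838.7.

For both particles, Δp_min = ℏ/(2Δx) = 4.750e-26 kg·m/s (same for both).

The velocity uncertainty is Δv = Δp/m:
- electron: Δv = 4.750e-26 / 9.109e-31 = 5.215e+04 m/s = 52.148 km/s
- neutron: Δv = 4.750e-26 / 1.675e-27 = 2.836e+01 m/s = 28.361 m/s

Ratio: 5.215e+04 / 2.836e+01 = 1838.7

The lighter particle has larger velocity uncertainty because Δv ∝ 1/m.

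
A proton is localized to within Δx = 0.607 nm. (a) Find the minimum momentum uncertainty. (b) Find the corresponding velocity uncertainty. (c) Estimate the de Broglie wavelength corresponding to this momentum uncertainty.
(a) Δp_min = 8.687 × 10^-26 kg·m/s
(b) Δv_min = 51.935 m/s
(c) λ_dB = 7.628 nm

Step-by-step:

(a) From the uncertainty principle:
Δp_min = ℏ/(2Δx) = (1.055e-34 J·s)/(2 × 6.070e-10 m) = 8.687e-26 kg·m/s

(b) The velocity uncertainty:
Δv = Δp/m = (8.687e-26 kg·m/s)/(1.673e-27 kg) = 5.193e+01 m/s = 51.935 m/s

(c) The de Broglie wavelength for this momentum:
λ = h/p = (6.626e-34 J·s)/(8.687e-26 kg·m/s) = 7.628e-09 m = 7.628 nm

Note: The de Broglie wavelength is comparable to the localization size, as expected from wave-particle duality.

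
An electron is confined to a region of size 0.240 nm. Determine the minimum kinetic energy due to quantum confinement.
165.364 meV

Using the uncertainty principle:

1. Position uncertainty: Δx ≈ 2.400e-10 m
2. Minimum momentum uncertainty: Δp = ℏ/(2Δx) = 2.197e-25 kg·m/s
3. Minimum kinetic energy:
   KE = (Δp)²/(2m) = (2.197e-25)²/(2 × 9.109e-31 kg)
   KE = 2.649e-20 J = 165.364 meV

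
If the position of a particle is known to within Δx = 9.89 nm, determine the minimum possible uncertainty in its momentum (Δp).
5.332 × 10^-27 kg·m/s

Using the Heisenberg uncertainty principle:
ΔxΔp ≥ ℏ/2

The minimum uncertainty in momentum is:
Δp_min = ℏ/(2Δx)
Δp_min = (1.055e-34 J·s) / (2 × 9.890e-09 m)
Δp_min = 5.332e-27 kg·m/s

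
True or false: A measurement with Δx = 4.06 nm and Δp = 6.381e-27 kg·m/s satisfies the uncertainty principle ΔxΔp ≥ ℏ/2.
No, it violates the uncertainty principle (impossible measurement).

Calculate the product ΔxΔp:
ΔxΔp = (4.060e-09 m) × (6.381e-27 kg·m/s)
ΔxΔp = 2.591e-35 J·s

Compare to the minimum allowed value ℏ/2:
ℏ/2 = 5.273e-35 J·s

Since ΔxΔp = 2.591e-35 J·s < 5.273e-35 J·s = ℏ/2,
the measurement violates the uncertainty principle.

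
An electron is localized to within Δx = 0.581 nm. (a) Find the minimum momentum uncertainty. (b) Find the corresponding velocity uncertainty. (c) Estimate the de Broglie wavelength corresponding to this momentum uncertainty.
(a) Δp_min = 9.075 × 10^-26 kg·m/s
(b) Δv_min = 99.628 km/s
(c) λ_dB = 7.301 nm

Step-by-step:

(a) From the uncertainty principle:
Δp_min = ℏ/(2Δx) = (1.055e-34 J·s)/(2 × 5.810e-10 m) = 9.075e-26 kg·m/s

(b) The velocity uncertainty:
Δv = Δp/m = (9.075e-26 kg·m/s)/(9.109e-31 kg) = 9.963e+04 m/s = 99.628 km/s

(c) The de Broglie wavelength for this momentum:
λ = h/p = (6.626e-34 J·s)/(9.075e-26 kg·m/s) = 7.301e-09 m = 7.301 nm

Note: The de Broglie wavelength is comparable to the localization size, as expected from wave-particle duality.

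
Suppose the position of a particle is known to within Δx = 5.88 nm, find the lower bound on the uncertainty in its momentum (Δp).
8.967 × 10^-27 kg·m/s

Using the Heisenberg uncertainty principle:
ΔxΔp ≥ ℏ/2

The minimum uncertainty in momentum is:
Δp_min = ℏ/(2Δx)
Δp_min = (1.055e-34 J·s) / (2 × 5.880e-09 m)
Δp_min = 8.967e-27 kg·m/s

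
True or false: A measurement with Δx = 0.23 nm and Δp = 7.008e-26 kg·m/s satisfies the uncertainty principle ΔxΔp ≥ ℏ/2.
No, it violates the uncertainty principle (impossible measurement).

Calculate the product ΔxΔp:
ΔxΔp = (2.300e-10 m) × (7.008e-26 kg·m/s)
ΔxΔp = 1.612e-35 J·s

Compare to the minimum allowed value ℏ/2:
ℏ/2 = 5.273e-35 J·s

Since ΔxΔp = 1.612e-35 J·s < 5.273e-35 J·s = ℏ/2,
the measurement violates the uncertainty principle.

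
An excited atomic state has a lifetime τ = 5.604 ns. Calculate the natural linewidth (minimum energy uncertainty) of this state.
58.727 neV

Using the energy-time uncertainty principle:
ΔEΔt ≥ ℏ/2

The lifetime τ represents the time uncertainty Δt.
The natural linewidth (minimum energy uncertainty) is:

ΔE = ℏ/(2τ)
ΔE = (1.055e-34 J·s) / (2 × 5.604e-09 s)
ΔE = 9.409e-27 J = 58.727 neV

This natural linewidth limits the precision of spectroscopic measurements.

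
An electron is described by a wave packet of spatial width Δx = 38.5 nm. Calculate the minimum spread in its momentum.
1.370 × 10^-27 kg·m/s

For a wave packet, the spatial width Δx and momentum spread Δp are related by the uncertainty principle:
ΔxΔp ≥ ℏ/2

The minimum momentum spread is:
Δp_min = ℏ/(2Δx)
Δp_min = (1.055e-34 J·s) / (2 × 3.850e-08 m)
Δp_min = 1.370e-27 kg·m/s

A wave packet cannot have both a well-defined position and well-defined momentum.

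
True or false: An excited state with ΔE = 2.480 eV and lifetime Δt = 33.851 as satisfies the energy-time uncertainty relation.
No, it violates the uncertainty relation.

Calculate the product ΔEΔt:
ΔE = 2.480 eV = 3.973e-19 J
ΔEΔt = (3.973e-19 J) × (3.385e-17 s)
ΔEΔt = 1.345e-35 J·s

Compare to the minimum allowed value ℏ/2:
ℏ/2 = 5.273e-35 J·s

Since ΔEΔt = 1.345e-35 J·s < 5.273e-35 J·s = ℏ/2,
this violates the uncertainty relation.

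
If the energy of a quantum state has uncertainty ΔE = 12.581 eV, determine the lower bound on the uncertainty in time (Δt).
26.159 as

Using the energy-time uncertainty principle:
ΔEΔt ≥ ℏ/2

The minimum uncertainty in time is:
Δt_min = ℏ/(2ΔE)
Δt_min = (1.055e-34 J·s) / (2 × 2.016e-18 J)
Δt_min = 2.616e-17 s = 26.159 as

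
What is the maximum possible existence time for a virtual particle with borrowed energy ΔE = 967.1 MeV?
3.403 × 10^-25 s

Using the energy-time uncertainty principle:
ΔEΔt ≥ ℏ/2

For a virtual particle borrowing energy ΔE, the maximum lifetime is:
Δt_max = ℏ/(2ΔE)

Converting energy:
ΔE = 967.1 MeV = 1.549e-10 J

Δt_max = (1.055e-34 J·s) / (2 × 1.549e-10 J)
Δt_max = 3.403e-25 s = 3.403 × 10^-25 s

Virtual particles with higher borrowed energy exist for shorter times.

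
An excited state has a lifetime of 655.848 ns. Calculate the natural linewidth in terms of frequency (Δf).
121.335 kHz

Using the energy-time uncertainty principle and E = hf:
ΔEΔt ≥ ℏ/2
hΔf·Δt ≥ ℏ/2

The minimum frequency uncertainty is:
Δf = ℏ/(2hτ) = 1/(4πτ)
Δf = 1/(4π × 6.558e-07 s)
Δf = 1.213e+05 Hz = 121.335 kHz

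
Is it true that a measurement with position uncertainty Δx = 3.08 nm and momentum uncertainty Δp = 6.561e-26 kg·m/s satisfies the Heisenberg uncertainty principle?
Yes, it satisfies the uncertainty principle.

Calculate the product ΔxΔp:
ΔxΔp = (3.080e-09 m) × (6.561e-26 kg·m/s)
ΔxΔp = 2.021e-34 J·s

Compare to the minimum allowed value ℏ/2:
ℏ/2 = 5.273e-35 J·s

Since ΔxΔp = 2.021e-34 J·s ≥ 5.273e-35 J·s = ℏ/2,
the measurement satisfies the uncertainty principle.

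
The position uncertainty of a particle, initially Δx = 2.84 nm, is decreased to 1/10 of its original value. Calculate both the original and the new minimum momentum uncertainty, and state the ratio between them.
Original Δp_min = 1.857 × 10^-26 kg·m/s; new Δp'_min = 1.857 × 10^-25 kg·m/s; ratio Δp'_min/Δp_min = 10.

From the uncertainty principle ΔxΔp ≥ ℏ/2, the minimum momentum uncertainty is Δp_min = ℏ/(2Δx).

Original (Δx = 2.84 nm = 2.840e-09 m):
Δp_min = (1.055e-34 J·s)/(2 × 2.840e-09 m) = 1.857e-26 kg·m/s

When Δx → (1/10)Δx:
Δp'_min = ℏ/(2 × (1/10)Δx) = 10 × ℏ/(2Δx) = 10 × Δp_min
Δp'_min = 10 × 1.857e-26 kg·m/s = 1.857e-25 kg·m/s

Since Δp_min ∝ 1/Δx, when Δx is decreased to 1/10 of its original value, Δp_min increases to 10 times its original value.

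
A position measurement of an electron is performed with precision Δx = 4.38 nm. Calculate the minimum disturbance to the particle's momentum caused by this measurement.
1.204 × 10^-26 kg·m/s

The uncertainty principle implies that measuring position disturbs momentum:
ΔxΔp ≥ ℏ/2

When we measure position with precision Δx, we necessarily introduce a momentum uncertainty:
Δp ≥ ℏ/(2Δx)
Δp_min = (1.055e-34 J·s) / (2 × 4.380e-09 m)
Δp_min = 1.204e-26 kg·m/s

The more precisely we measure position, the greater the momentum disturbance.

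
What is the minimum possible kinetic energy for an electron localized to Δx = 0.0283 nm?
11.893 eV

Localizing a particle requires giving it sufficient momentum uncertainty:

1. From uncertainty principle: Δp ≥ ℏ/(2Δx)
   Δp_min = (1.055e-34 J·s) / (2 × 2.830e-11 m)
   Δp_min = 1.863e-24 kg·m/s

2. This momentum uncertainty corresponds to kinetic energy:
   KE ≈ (Δp)²/(2m) = (1.863e-24)²/(2 × 9.109e-31 kg)
   KE = 1.905e-18 J = 11.893 eV

Tighter localization requires more energy.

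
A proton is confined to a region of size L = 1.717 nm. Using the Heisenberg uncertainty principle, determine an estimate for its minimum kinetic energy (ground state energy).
1.760 μeV

Using the uncertainty principle to estimate ground state energy:

1. The position uncertainty is approximately the confinement size:
   Δx ≈ L = 1.717e-09 m

2. From ΔxΔp ≥ ℏ/2, the minimum momentum uncertainty is:
   Δp ≈ ℏ/(2L) = 3.071e-26 kg·m/s

3. The kinetic energy is approximately:
   KE ≈ (Δp)²/(2m) = (3.071e-26)²/(2 × 1.673e-27 kg)
   KE ≈ 2.819e-25 J = 1.760 μeV

This is an order-of-magnitude estimate of the ground state energy.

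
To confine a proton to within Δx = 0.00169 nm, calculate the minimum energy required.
1.816 eV

Localizing a particle requires giving it sufficient momentum uncertainty:

1. From uncertainty principle: Δp ≥ ℏ/(2Δx)
   Δp_min = (1.055e-34 J·s) / (2 × 1.690e-12 m)
   Δp_min = 3.120e-23 kg·m/s

2. This momentum uncertainty corresponds to kinetic energy:
   KE ≈ (Δp)²/(2m) = (3.120e-23)²/(2 × 1.673e-27 kg)
   KE = 2.910e-19 J = 1.816 eV

Tighter localization requires more energy.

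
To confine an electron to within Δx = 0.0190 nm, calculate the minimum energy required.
26.385 eV

Localizing a particle requires giving it sufficient momentum uncertainty:

1. From uncertainty principle: Δp ≥ ℏ/(2Δx)
   Δp_min = (1.055e-34 J·s) / (2 × 1.900e-11 m)
   Δp_min = 2.775e-24 kg·m/s

2. This momentum uncertainty corresponds to kinetic energy:
   KE ≈ (Δp)²/(2m) = (2.775e-24)²/(2 × 9.109e-31 kg)
   KE = 4.227e-18 J = 26.385 eV

Tighter localization requires more energy.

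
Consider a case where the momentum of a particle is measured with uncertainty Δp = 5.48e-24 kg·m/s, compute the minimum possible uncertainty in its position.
9.622 pm

Using the Heisenberg uncertainty principle:
ΔxΔp ≥ ℏ/2

The minimum uncertainty in position is:
Δx_min = ℏ/(2Δp)
Δx_min = (1.055e-34 J·s) / (2 × 5.480e-24 kg·m/s)
Δx_min = 9.622e-12 m = 9.622 pm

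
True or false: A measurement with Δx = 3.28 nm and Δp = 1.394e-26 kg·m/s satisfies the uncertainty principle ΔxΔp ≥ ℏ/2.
No, it violates the uncertainty principle (impossible measurement).

Calculate the product ΔxΔp:
ΔxΔp = (3.280e-09 m) × (1.394e-26 kg·m/s)
ΔxΔp = 4.572e-35 J·s

Compare to the minimum allowed value ℏ/2:
ℏ/2 = 5.273e-35 J·s

Since ΔxΔp = 4.572e-35 J·s < 5.273e-35 J·s = ℏ/2,
the measurement violates the uncertainty principle.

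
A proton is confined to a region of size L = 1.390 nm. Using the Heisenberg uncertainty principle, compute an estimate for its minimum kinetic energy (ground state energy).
2.685 μeV

Using the uncertainty principle to estimate ground state energy:

1. The position uncertainty is approximately the confinement size:
   Δx ≈ L = 1.390e-09 m

2. From ΔxΔp ≥ ℏ/2, the minimum momentum uncertainty is:
   Δp ≈ ℏ/(2L) = 3.793e-26 kg·m/s

3. The kinetic energy is approximately:
   KE ≈ (Δp)²/(2m) = (3.793e-26)²/(2 × 1.673e-27 kg)
   KE ≈ 4.302e-25 J = 2.685 μeV

This is an order-of-magnitude estimate of the ground state energy.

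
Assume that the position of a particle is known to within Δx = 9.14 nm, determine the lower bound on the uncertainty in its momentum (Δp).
5.769 × 10^-27 kg·m/s

Using the Heisenberg uncertainty principle:
ΔxΔp ≥ ℏ/2

The minimum uncertainty in momentum is:
Δp_min = ℏ/(2Δx)
Δp_min = (1.055e-34 J·s) / (2 × 9.140e-09 m)
Δp_min = 5.769e-27 kg·m/s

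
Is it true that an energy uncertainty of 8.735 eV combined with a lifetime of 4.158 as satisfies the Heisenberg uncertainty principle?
No, it violates the uncertainty relation.

Calculate the product ΔEΔt:
ΔE = 8.735 eV = 1.400e-18 J
ΔEΔt = (1.400e-18 J) × (4.158e-18 s)
ΔEΔt = 5.819e-36 J·s

Compare to the minimum allowed value ℏ/2:
ℏ/2 = 5.273e-35 J·s

Since ΔEΔt = 5.819e-36 J·s < 5.273e-35 J·s = ℏ/2,
this violates the uncertainty relation.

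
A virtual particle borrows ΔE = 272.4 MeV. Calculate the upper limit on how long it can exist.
1.208 ys

Using the energy-time uncertainty principle:
ΔEΔt ≥ ℏ/2

For a virtual particle borrowing energy ΔE, the maximum lifetime is:
Δt_max = ℏ/(2ΔE)

Converting energy:
ΔE = 272.4 MeV = 4.364e-11 J

Δt_max = (1.055e-34 J·s) / (2 × 4.364e-11 J)
Δt_max = 1.208e-24 s = 1.208 ys

Virtual particles with higher borrowed energy exist for shorter times.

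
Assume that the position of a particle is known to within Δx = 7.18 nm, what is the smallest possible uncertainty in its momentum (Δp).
7.344 × 10^-27 kg·m/s

Using the Heisenberg uncertainty principle:
ΔxΔp ≥ ℏ/2

The minimum uncertainty in momentum is:
Δp_min = ℏ/(2Δx)
Δp_min = (1.055e-34 J·s) / (2 × 7.180e-09 m)
Δp_min = 7.344e-27 kg·m/s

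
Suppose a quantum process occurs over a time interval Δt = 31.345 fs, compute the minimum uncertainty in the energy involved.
10.499 meV

Using the energy-time uncertainty principle:
ΔEΔt ≥ ℏ/2

The minimum uncertainty in energy is:
ΔE_min = ℏ/(2Δt)
ΔE_min = (1.055e-34 J·s) / (2 × 3.134e-14 s)
ΔE_min = 1.682e-21 J = 10.499 meV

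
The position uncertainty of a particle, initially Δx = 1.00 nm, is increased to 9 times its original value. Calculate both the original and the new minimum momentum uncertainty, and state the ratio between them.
Original Δp_min = 5.273 × 10^-26 kg·m/s; new Δp'_min = 5.859 × 10^-27 kg·m/s; ratio Δp'_min/Δp_min = 1/9.

From the uncertainty principle ΔxΔp ≥ ℏ/2, the minimum momentum uncertainty is Δp_min = ℏ/(2Δx).

Original (Δx = 1.00 nm = 1.000e-09 m):
Δp_min = (1.055e-34 J·s)/(2 × 1.000e-09 m) = 5.273e-26 kg·m/s

When Δx → 9Δx:
Δp'_min = ℏ/(2 × 9Δx) = (1/9) × ℏ/(2Δx) = (1/9) × Δp_min
Δp'_min = 1/9 × 5.273e-26 kg·m/s = 5.859e-27 kg·m/s

Since Δp_min ∝ 1/Δx, when Δx is increased to 9 times its original value, Δp_min decreases to 1/9 of its original value.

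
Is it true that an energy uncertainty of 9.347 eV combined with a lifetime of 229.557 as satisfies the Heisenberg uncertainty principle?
Yes, it satisfies the uncertainty relation.

Calculate the product ΔEΔt:
ΔE = 9.347 eV = 1.498e-18 J
ΔEΔt = (1.498e-18 J) × (2.296e-16 s)
ΔEΔt = 3.438e-34 J·s

Compare to the minimum allowed value ℏ/2:
ℏ/2 = 5.273e-35 J·s

Since ΔEΔt = 3.438e-34 J·s ≥ 5.273e-35 J·s = ℏ/2,
this satisfies the uncertainty relation.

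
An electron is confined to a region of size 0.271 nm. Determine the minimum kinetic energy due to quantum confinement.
129.695 meV

Using the uncertainty principle:

1. Position uncertainty: Δx ≈ 2.710e-10 m
2. Minimum momentum uncertainty: Δp = ℏ/(2Δx) = 1.946e-25 kg·m/s
3. Minimum kinetic energy:
   KE = (Δp)²/(2m) = (1.946e-25)²/(2 × 9.109e-31 kg)
   KE = 2.078e-20 J = 129.695 meV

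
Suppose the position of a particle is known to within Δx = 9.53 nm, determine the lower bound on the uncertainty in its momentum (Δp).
5.533 × 10^-27 kg·m/s

Using the Heisenberg uncertainty principle:
ΔxΔp ≥ ℏ/2

The minimum uncertainty in momentum is:
Δp_min = ℏ/(2Δx)
Δp_min = (1.055e-34 J·s) / (2 × 9.530e-09 m)
Δp_min = 5.533e-27 kg·m/s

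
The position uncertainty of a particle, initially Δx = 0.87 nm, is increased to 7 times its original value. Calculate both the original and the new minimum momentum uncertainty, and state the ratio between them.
Original Δp_min = 6.061 × 10^-26 kg·m/s; new Δp'_min = 8.658 × 10^-27 kg·m/s; ratio Δp'_min/Δp_min = 1/7.

From the uncertainty principle ΔxΔp ≥ ℏ/2, the minimum momentum uncertainty is Δp_min = ℏ/(2Δx).

Original (Δx = 0.87 nm = 8.700e-10 m):
Δp_min = (1.055e-34 J·s)/(2 × 8.700e-10 m) = 6.061e-26 kg·m/s

When Δx → 7Δx:
Δp'_min = ℏ/(2 × 7Δx) = (1/7) × ℏ/(2Δx) = (1/7) × Δp_min
Δp'_min = 1/7 × 6.061e-26 kg·m/s = 8.658e-27 kg·m/s

Since Δp_min ∝ 1/Δx, when Δx is increased to 7 times its original value, Δp_min decreases to 1/7 of its original value.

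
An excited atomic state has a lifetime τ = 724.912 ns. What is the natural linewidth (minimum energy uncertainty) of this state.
453.994 peV

Using the energy-time uncertainty principle:
ΔEΔt ≥ ℏ/2

The lifetime τ represents the time uncertainty Δt.
The natural linewidth (minimum energy uncertainty) is:

ΔE = ℏ/(2τ)
ΔE = (1.055e-34 J·s) / (2 × 7.249e-07 s)
ΔE = 7.274e-29 J = 453.994 peV

This natural linewidth limits the precision of spectroscopic measurements.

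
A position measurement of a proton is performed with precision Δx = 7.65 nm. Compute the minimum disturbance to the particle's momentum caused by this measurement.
6.893 × 10^-27 kg·m/s

The uncertainty principle implies that measuring position disturbs momentum:
ΔxΔp ≥ ℏ/2

When we measure position with precision Δx, we necessarily introduce a momentum uncertainty:
Δp ≥ ℏ/(2Δx)
Δp_min = (1.055e-34 J·s) / (2 × 7.650e-09 m)
Δp_min = 6.893e-27 kg·m/s

The more precisely we measure position, the greater the momentum disturbance.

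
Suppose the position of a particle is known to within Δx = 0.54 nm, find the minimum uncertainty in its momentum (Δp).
9.765 × 10^-26 kg·m/s

Using the Heisenberg uncertainty principle:
ΔxΔp ≥ ℏ/2

The minimum uncertainty in momentum is:
Δp_min = ℏ/(2Δx)
Δp_min = (1.055e-34 J·s) / (2 × 5.400e-10 m)
Δp_min = 9.765e-26 kg·m/s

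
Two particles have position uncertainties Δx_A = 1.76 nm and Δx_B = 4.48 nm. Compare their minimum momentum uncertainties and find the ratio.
Particle A has the larger minimum momentum uncertainty, by a factor of 2.55.

For each particle, the minimum momentum uncertainty is Δp_min = ℏ/(2Δx):

Particle A: Δp_A = ℏ/(2×1.760e-09 m) = 2.996e-26 kg·m/s
Particle B: Δp_B = ℏ/(2×4.480e-09 m) = 1.177e-26 kg·m/s

Ratio: Δp_A/Δp_B = 2.55

Since Δp_min ∝ 1/Δx, the particle with smaller position uncertainty (A) has larger momentum uncertainty.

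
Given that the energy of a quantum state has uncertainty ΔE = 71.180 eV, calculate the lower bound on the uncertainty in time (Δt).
4.624 as

Using the energy-time uncertainty principle:
ΔEΔt ≥ ℏ/2

The minimum uncertainty in time is:
Δt_min = ℏ/(2ΔE)
Δt_min = (1.055e-34 J·s) / (2 × 1.140e-17 J)
Δt_min = 4.624e-18 s = 4.624 as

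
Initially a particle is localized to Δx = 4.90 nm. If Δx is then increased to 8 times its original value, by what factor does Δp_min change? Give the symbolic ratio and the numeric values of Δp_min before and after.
Original Δp_min = 1.076 × 10^-26 kg·m/s; new Δp'_min = 1.345 × 10^-27 kg·m/s; ratio Δp'_min/Δp_min = 1/8.

From the uncertainty principle ΔxΔp ≥ ℏ/2, the minimum momentum uncertainty is Δp_min = ℏ/(2Δx).

Original (Δx = 4.90 nm = 4.900e-09 m):
Δp_min = (1.055e-34 J·s)/(2 × 4.900e-09 m) = 1.076e-26 kg·m/s

When Δx → 8Δx:
Δp'_min = ℏ/(2 × 8Δx) = (1/8) × ℏ/(2Δx) = (1/8) × Δp_min
Δp'_min = 1/8 × 1.076e-26 kg·m/s = 1.345e-27 kg·m/s

Since Δp_min ∝ 1/Δx, when Δx is increased to 8 times its original value, Δp_min decreases to 1/8 of its original value.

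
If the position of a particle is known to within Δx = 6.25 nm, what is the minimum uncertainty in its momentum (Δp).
8.437 × 10^-27 kg·m/s

Using the Heisenberg uncertainty principle:
ΔxΔp ≥ ℏ/2

The minimum uncertainty in momentum is:
Δp_min = ℏ/(2Δx)
Δp_min = (1.055e-34 J·s) / (2 × 6.250e-09 m)
Δp_min = 8.437e-27 kg·m/s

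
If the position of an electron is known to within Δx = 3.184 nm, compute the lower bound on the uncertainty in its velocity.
18.180 km/s

Using the Heisenberg uncertainty principle and Δp = mΔv:
ΔxΔp ≥ ℏ/2
Δx(mΔv) ≥ ℏ/2

The minimum uncertainty in velocity is:
Δv_min = ℏ/(2mΔx)
Δv_min = (1.055e-34 J·s) / (2 × 9.109e-31 kg × 3.184e-09 m)
Δv_min = 1.818e+04 m/s = 18.180 km/s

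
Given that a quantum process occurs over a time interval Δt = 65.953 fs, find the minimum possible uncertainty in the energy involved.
4.990 meV

Using the energy-time uncertainty principle:
ΔEΔt ≥ ℏ/2

The minimum uncertainty in energy is:
ΔE_min = ℏ/(2Δt)
ΔE_min = (1.055e-34 J·s) / (2 × 6.595e-14 s)
ΔE_min = 7.995e-22 J = 4.990 meV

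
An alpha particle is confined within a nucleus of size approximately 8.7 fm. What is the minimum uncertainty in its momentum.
6.061 × 10^-21 kg·m/s

Using the Heisenberg uncertainty principle:
ΔxΔp ≥ ℏ/2

With Δx ≈ L = 8.700e-15 m (the confinement size):
Δp_min = ℏ/(2Δx)
Δp_min = (1.055e-34 J·s) / (2 × 8.700e-15 m)
Δp_min = 6.061e-21 kg·m/s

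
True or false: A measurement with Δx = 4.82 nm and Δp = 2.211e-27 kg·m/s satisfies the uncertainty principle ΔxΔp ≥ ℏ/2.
No, it violates the uncertainty principle (impossible measurement).

Calculate the product ΔxΔp:
ΔxΔp = (4.820e-09 m) × (2.211e-27 kg·m/s)
ΔxΔp = 1.066e-35 J·s

Compare to the minimum allowed value ℏ/2:
ℏ/2 = 5.273e-35 J·s

Since ΔxΔp = 1.066e-35 J·s < 5.273e-35 J·s = ℏ/2,
the measurement violates the uncertainty principle.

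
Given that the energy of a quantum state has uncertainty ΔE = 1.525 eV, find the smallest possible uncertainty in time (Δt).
215.807 as

Using the energy-time uncertainty principle:
ΔEΔt ≥ ℏ/2

The minimum uncertainty in time is:
Δt_min = ℏ/(2ΔE)
Δt_min = (1.055e-34 J·s) / (2 × 2.443e-19 J)
Δt_min = 2.158e-16 s = 215.807 as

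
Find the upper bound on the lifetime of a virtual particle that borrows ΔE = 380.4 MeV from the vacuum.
8.652 × 10^-25 s

Using the energy-time uncertainty principle:
ΔEΔt ≥ ℏ/2

For a virtual particle borrowing energy ΔE, the maximum lifetime is:
Δt_max = ℏ/(2ΔE)

Converting energy:
ΔE = 380.4 MeV = 6.095e-11 J

Δt_max = (1.055e-34 J·s) / (2 × 6.095e-11 J)
Δt_max = 8.652e-25 s = 8.652 × 10^-25 s

Virtual particles with higher borrowed energy exist for shorter times.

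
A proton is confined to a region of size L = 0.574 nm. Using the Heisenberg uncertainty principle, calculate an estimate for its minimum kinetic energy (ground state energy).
15.745 μeV

Using the uncertainty principle to estimate ground state energy:

1. The position uncertainty is approximately the confinement size:
   Δx ≈ L = 5.740e-10 m

2. From ΔxΔp ≥ ℏ/2, the minimum momentum uncertainty is:
   Δp ≈ ℏ/(2L) = 9.186e-26 kg·m/s

3. The kinetic energy is approximately:
   KE ≈ (Δp)²/(2m) = (9.186e-26)²/(2 × 1.673e-27 kg)
   KE ≈ 2.523e-24 J = 15.745 μeV

This is an order-of-magnitude estimate of the ground state energy.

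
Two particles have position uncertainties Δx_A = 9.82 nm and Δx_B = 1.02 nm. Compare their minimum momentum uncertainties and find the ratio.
Particle B has the larger minimum momentum uncertainty, by a factor of 9.63.

For each particle, the minimum momentum uncertainty is Δp_min = ℏ/(2Δx):

Particle A: Δp_A = ℏ/(2×9.820e-09 m) = 5.370e-27 kg·m/s
Particle B: Δp_B = ℏ/(2×1.020e-09 m) = 5.169e-26 kg·m/s

Ratio: Δp_B/Δp_A = 9.63

Since Δp_min ∝ 1/Δx, the particle with smaller position uncertainty (B) has larger momentum uncertainty.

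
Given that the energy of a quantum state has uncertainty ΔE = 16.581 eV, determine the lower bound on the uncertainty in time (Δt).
19.848 as

Using the energy-time uncertainty principle:
ΔEΔt ≥ ℏ/2

The minimum uncertainty in time is:
Δt_min = ℏ/(2ΔE)
Δt_min = (1.055e-34 J·s) / (2 × 2.657e-18 J)
Δt_min = 1.985e-17 s = 19.848 as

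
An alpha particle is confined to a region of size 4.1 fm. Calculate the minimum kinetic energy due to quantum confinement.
77.680 keV

Using the uncertainty principle:

1. Position uncertainty: Δx ≈ 4.100e-15 m
2. Minimum momentum uncertainty: Δp = ℏ/(2Δx) = 1.286e-20 kg·m/s
3. Minimum kinetic energy:
   KE = (Δp)²/(2m) = (1.286e-20)²/(2 × 6.645e-27 kg)
   KE = 1.245e-14 J = 77.680 keV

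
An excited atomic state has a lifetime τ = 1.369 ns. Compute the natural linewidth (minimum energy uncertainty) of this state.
240.399 neV

Using the energy-time uncertainty principle:
ΔEΔt ≥ ℏ/2

The lifetime τ represents the time uncertainty Δt.
The natural linewidth (minimum energy uncertainty) is:

ΔE = ℏ/(2τ)
ΔE = (1.055e-34 J·s) / (2 × 1.369e-09 s)
ΔE = 3.852e-26 J = 240.399 neV

This natural linewidth limits the precision of spectroscopic measurements.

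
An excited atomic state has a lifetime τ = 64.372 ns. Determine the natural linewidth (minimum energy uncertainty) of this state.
5.113 neV

Using the energy-time uncertainty principle:
ΔEΔt ≥ ℏ/2

The lifetime τ represents the time uncertainty Δt.
The natural linewidth (minimum energy uncertainty) is:

ΔE = ℏ/(2τ)
ΔE = (1.055e-34 J·s) / (2 × 6.437e-08 s)
ΔE = 8.191e-28 J = 5.113 neV

This natural linewidth limits the precision of spectroscopic measurements.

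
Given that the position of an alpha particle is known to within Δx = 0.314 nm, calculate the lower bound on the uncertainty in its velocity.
25.272 m/s

Using the Heisenberg uncertainty principle and Δp = mΔv:
ΔxΔp ≥ ℏ/2
Δx(mΔv) ≥ ℏ/2

The minimum uncertainty in velocity is:
Δv_min = ℏ/(2mΔx)
Δv_min = (1.055e-34 J·s) / (2 × 6.645e-27 kg × 3.140e-10 m)
Δv_min = 2.527e+01 m/s = 25.272 m/s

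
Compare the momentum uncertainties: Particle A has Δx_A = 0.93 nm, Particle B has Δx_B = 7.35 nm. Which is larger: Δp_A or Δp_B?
Particle A has the larger minimum momentum uncertainty, by a factor of 7.90.

For each particle, the minimum momentum uncertainty is Δp_min = ℏ/(2Δx):

Particle A: Δp_A = ℏ/(2×9.300e-10 m) = 5.670e-26 kg·m/s
Particle B: Δp_B = ℏ/(2×7.350e-09 m) = 7.174e-27 kg·m/s

Ratio: Δp_A/Δp_B = 7.90

Since Δp_min ∝ 1/Δx, the particle with smaller position uncertainty (A) has larger momentum uncertainty.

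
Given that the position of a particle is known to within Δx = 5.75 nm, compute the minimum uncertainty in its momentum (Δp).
9.170 × 10^-27 kg·m/s

Using the Heisenberg uncertainty principle:
ΔxΔp ≥ ℏ/2

The minimum uncertainty in momentum is:
Δp_min = ℏ/(2Δx)
Δp_min = (1.055e-34 J·s) / (2 × 5.750e-09 m)
Δp_min = 9.170e-27 kg·m/s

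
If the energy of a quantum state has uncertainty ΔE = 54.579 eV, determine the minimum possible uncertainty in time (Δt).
6.030 as

Using the energy-time uncertainty principle:
ΔEΔt ≥ ℏ/2

The minimum uncertainty in time is:
Δt_min = ℏ/(2ΔE)
Δt_min = (1.055e-34 J·s) / (2 × 8.745e-18 J)
Δt_min = 6.030e-18 s = 6.030 as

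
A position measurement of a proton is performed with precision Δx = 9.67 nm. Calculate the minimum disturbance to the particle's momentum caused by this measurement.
5.453 × 10^-27 kg·m/s

The uncertainty principle implies that measuring position disturbs momentum:
ΔxΔp ≥ ℏ/2

When we measure position with precision Δx, we necessarily introduce a momentum uncertainty:
Δp ≥ ℏ/(2Δx)
Δp_min = (1.055e-34 J·s) / (2 × 9.670e-09 m)
Δp_min = 5.453e-27 kg·m/s

The more precisely we measure position, the greater the momentum disturbance.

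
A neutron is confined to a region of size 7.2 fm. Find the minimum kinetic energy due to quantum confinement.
99.929 keV

Using the uncertainty principle:

1. Position uncertainty: Δx ≈ 7.200e-15 m
2. Minimum momentum uncertainty: Δp = ℏ/(2Δx) = 7.323e-21 kg·m/s
3. Minimum kinetic energy:
   KE = (Δp)²/(2m) = (7.323e-21)²/(2 × 1.675e-27 kg)
   KE = 1.601e-14 J = 99.929 keV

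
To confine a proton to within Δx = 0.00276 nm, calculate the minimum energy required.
680.983 meV

Localizing a particle requires giving it sufficient momentum uncertainty:

1. From uncertainty principle: Δp ≥ ℏ/(2Δx)
   Δp_min = (1.055e-34 J·s) / (2 × 2.760e-12 m)
   Δp_min = 1.910e-23 kg·m/s

2. This momentum uncertainty corresponds to kinetic energy:
   KE ≈ (Δp)²/(2m) = (1.910e-23)²/(2 × 1.673e-27 kg)
   KE = 1.091e-19 J = 680.983 meV

Tighter localization requires more energy.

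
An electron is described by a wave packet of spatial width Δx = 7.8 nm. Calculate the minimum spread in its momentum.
6.760 × 10^-27 kg·m/s

For a wave packet, the spatial width Δx and momentum spread Δp are related by the uncertainty principle:
ΔxΔp ≥ ℏ/2

The minimum momentum spread is:
Δp_min = ℏ/(2Δx)
Δp_min = (1.055e-34 J·s) / (2 × 7.800e-09 m)
Δp_min = 6.760e-27 kg·m/s

A wave packet cannot have both a well-defined position and well-defined momentum.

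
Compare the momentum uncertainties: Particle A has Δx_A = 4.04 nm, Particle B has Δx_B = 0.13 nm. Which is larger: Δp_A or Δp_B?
Particle B has the larger minimum momentum uncertainty, by a factor of 31.08.

For each particle, the minimum momentum uncertainty is Δp_min = ℏ/(2Δx):

Particle A: Δp_A = ℏ/(2×4.040e-09 m) = 1.305e-26 kg·m/s
Particle B: Δp_B = ℏ/(2×1.300e-10 m) = 4.056e-25 kg·m/s

Ratio: Δp_B/Δp_A = 31.08

Since Δp_min ∝ 1/Δx, the particle with smaller position uncertainty (B) has larger momentum uncertainty.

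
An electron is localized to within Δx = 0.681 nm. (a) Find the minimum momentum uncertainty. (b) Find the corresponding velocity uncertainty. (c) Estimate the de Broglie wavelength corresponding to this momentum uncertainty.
(a) Δp_min = 7.743 × 10^-26 kg·m/s
(b) Δv_min = 84.998 km/s
(c) λ_dB = 8.558 nm

Step-by-step:

(a) From the uncertainty principle:
Δp_min = ℏ/(2Δx) = (1.055e-34 J·s)/(2 × 6.810e-10 m) = 7.743e-26 kg·m/s

(b) The velocity uncertainty:
Δv = Δp/m = (7.743e-26 kg·m/s)/(9.109e-31 kg) = 8.500e+04 m/s = 84.998 km/s

(c) The de Broglie wavelength for this momentum:
λ = h/p = (6.626e-34 J·s)/(7.743e-26 kg·m/s) = 8.558e-09 m = 8.558 nm

Note: The de Broglie wavelength is comparable to the localization size, as expected from wave-particle duality.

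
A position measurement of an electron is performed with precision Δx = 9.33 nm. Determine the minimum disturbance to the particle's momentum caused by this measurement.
5.652 × 10^-27 kg·m/s

The uncertainty principle implies that measuring position disturbs momentum:
ΔxΔp ≥ ℏ/2

When we measure position with precision Δx, we necessarily introduce a momentum uncertainty:
Δp ≥ ℏ/(2Δx)
Δp_min = (1.055e-34 J·s) / (2 × 9.330e-09 m)
Δp_min = 5.652e-27 kg·m/s

The more precisely we measure position, the greater the momentum disturbance.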